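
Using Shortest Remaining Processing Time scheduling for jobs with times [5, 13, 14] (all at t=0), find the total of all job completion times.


Since all jobs arrive at t=0, SRPT equals SPT ordering.
SPT order: [5, 13, 14]
Completion times:
  Job 1: p=5, C=5
  Job 2: p=13, C=18
  Job 3: p=14, C=32
Total completion time = 5 + 18 + 32 = 55

55


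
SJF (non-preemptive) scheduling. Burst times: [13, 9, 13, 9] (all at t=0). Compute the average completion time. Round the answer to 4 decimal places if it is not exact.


SJF order (ascending): [9, 9, 13, 13]
Completion times:
  Job 1: burst=9, C=9
  Job 2: burst=9, C=18
  Job 3: burst=13, C=31
  Job 4: burst=13, C=44
Average completion = 102/4 = 25.5

25.5


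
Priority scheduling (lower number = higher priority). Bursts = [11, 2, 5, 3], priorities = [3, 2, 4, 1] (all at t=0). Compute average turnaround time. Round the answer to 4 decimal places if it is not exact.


Sort by priority (ascending = highest first):
Order: [(1, 3), (2, 2), (3, 11), (4, 5)]
Completion times:
  Priority 1, burst=3, C=3
  Priority 2, burst=2, C=5
  Priority 3, burst=11, C=16
  Priority 4, burst=5, C=21
Average turnaround = 45/4 = 11.25

11.25


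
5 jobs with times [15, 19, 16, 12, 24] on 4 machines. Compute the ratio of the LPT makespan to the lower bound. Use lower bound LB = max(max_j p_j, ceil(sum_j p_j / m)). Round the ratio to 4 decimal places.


LPT order: [24, 19, 16, 15, 12]
Machine loads after assignment: [24, 19, 16, 27]
LPT makespan = 27
Lower bound = max(max_job, ceil(total/4)) = max(24, 22) = 24
Ratio = 27 / 24 = 1.125

1.125


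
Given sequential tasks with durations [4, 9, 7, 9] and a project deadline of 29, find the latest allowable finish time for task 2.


LF(activity 2) = deadline - sum of successor durations
Successors: activities 3 through 4 with durations [7, 9]
Sum of successor durations = 16
LF = 29 - 16 = 13

13


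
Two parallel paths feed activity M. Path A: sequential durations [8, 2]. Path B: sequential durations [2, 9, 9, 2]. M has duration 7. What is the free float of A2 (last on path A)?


ES(A2) = sum of predecessors on chain A = 8
EF(A2) = ES + duration = 8 + 2 = 10
Successor of A2 is M. ES(M) = max(sum(A), sum(B)) = max(10, 22) = 22
Free float = ES(successor) - EF(current) = 22 - 10 = 12

12


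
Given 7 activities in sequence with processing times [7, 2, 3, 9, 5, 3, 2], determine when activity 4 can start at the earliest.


Activity 4 starts after activities 1 through 3 complete.
Predecessor durations: [7, 2, 3]
ES = 7 + 2 + 3 = 12

12


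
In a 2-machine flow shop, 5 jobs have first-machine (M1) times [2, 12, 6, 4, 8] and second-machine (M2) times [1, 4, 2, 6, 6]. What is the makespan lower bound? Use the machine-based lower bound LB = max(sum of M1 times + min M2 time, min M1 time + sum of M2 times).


LB1 = sum(M1 times) + min(M2 times) = 32 + 1 = 33
LB2 = min(M1 times) + sum(M2 times) = 2 + 19 = 21
Lower bound = max(LB1, LB2) = max(33, 21) = 33

33


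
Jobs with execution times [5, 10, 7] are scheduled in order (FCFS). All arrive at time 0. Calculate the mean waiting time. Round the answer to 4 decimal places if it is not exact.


FCFS order (as given): [5, 10, 7]
Waiting times:
  Job 1: wait = 0
  Job 2: wait = 5
  Job 3: wait = 15
Sum of waiting times = 20
Average waiting time = 20/3 = 6.6667

6.6667


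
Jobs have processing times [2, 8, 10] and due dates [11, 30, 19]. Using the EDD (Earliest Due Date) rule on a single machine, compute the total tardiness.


Sort by due date (EDD order): [(2, 11), (10, 19), (8, 30)]
Compute completion times and tardiness:
  Job 1: p=2, d=11, C=2, tardiness=max(0,2-11)=0
  Job 2: p=10, d=19, C=12, tardiness=max(0,12-19)=0
  Job 3: p=8, d=30, C=20, tardiness=max(0,20-30)=0
Total tardiness = 0

0


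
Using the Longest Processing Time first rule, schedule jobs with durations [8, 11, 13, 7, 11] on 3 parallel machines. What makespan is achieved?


Sort jobs in decreasing order (LPT): [13, 11, 11, 8, 7]
Assign each job to the least loaded machine:
  Machine 1: jobs [13], load = 13
  Machine 2: jobs [11, 8], load = 19
  Machine 3: jobs [11, 7], load = 18
Makespan = max load = 19

19


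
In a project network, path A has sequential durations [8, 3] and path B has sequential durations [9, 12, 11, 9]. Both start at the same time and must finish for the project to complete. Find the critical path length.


Path A total = 8 + 3 = 11
Path B total = 9 + 12 + 11 + 9 = 41
Critical path = longest path = max(11, 41) = 41

41


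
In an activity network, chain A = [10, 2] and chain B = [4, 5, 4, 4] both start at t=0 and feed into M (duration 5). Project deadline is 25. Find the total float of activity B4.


Forward pass: ES(B4) = sum of predecessors on chain B = 13
EF = ES + duration = 13 + 4 = 17
Backward pass: LF(M) = deadline = 25; LS(M) = 25 - 5 = 20
LF(B4) = LS(M) - sum(successors on chain B) = 20 - 0 = 20
LS = LF - duration = 20 - 4 = 16
Total float = LS - ES = 16 - 13 = 3

3


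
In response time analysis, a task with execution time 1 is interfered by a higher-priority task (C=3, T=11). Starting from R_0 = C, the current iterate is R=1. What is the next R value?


R_next = C + ceil(R_prev / T_hp) * C_hp
ceil(1 / 11) = ceil(0.0909) = 1
Interference = 1 * 3 = 3
R_next = 1 + 3 = 4

4


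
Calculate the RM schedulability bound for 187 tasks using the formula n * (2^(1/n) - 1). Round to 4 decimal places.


Compute 2^(1/187) = 1.0037135476
Subtract 1: 1.0037135476 - 1 = 0.0037135476
Multiply by n: 187 * 0.0037135476 = 0.6944334012
Round to 4 dp: 0.6944

0.6944


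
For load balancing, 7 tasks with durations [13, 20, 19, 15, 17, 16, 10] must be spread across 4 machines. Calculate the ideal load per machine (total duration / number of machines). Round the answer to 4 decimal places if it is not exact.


Total processing time = 13 + 20 + 19 + 15 + 17 + 16 + 10 = 110
Number of machines = 4
Ideal balanced load = 110 / 4 = 27.5

27.5


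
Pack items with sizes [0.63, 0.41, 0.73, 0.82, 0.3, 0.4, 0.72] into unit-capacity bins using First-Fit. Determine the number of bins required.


Place items sequentially using First-Fit:
  Item 0.63 -> new Bin 1
  Item 0.41 -> new Bin 2
  Item 0.73 -> new Bin 3
  Item 0.82 -> new Bin 4
  Item 0.3 -> Bin 1 (now 0.93)
  Item 0.4 -> Bin 2 (now 0.81)
  Item 0.72 -> new Bin 5
Total bins used = 5

5


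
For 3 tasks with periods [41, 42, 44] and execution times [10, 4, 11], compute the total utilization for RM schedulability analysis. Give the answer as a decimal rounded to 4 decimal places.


Compute individual utilizations (exact fractions):
  Task 1: C/T = 10/41 (approx. 0.2439)
  Task 2: C/T = 4/42 = 2/21 (approx. 0.0952)
  Task 3: C/T = 11/44 = 1/4 (approx. 0.25)
Total utilization U = 10/41 + 2/21 + 1/4 = 2029/3444
Rounded to 4 decimal places: U = 0.5891
RM (Liu & Layland) bound for 3 tasks = 0.779763; compare with U = 2029/3444 (approx. 0.589141)
U <= bound, so schedulable by RM sufficient condition.

0.5891


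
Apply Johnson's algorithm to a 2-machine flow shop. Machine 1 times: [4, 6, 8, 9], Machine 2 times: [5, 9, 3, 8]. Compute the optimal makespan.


Apply Johnson's rule:
  Group 1 (a <= b): [(1, 4, 5), (2, 6, 9)]
  Group 2 (a > b): [(4, 9, 8), (3, 8, 3)]
Optimal job order: [1, 2, 4, 3]
Schedule:
  Job 1: M1 done at 4, M2 done at 9
  Job 2: M1 done at 10, M2 done at 19
  Job 4: M1 done at 19, M2 done at 27
  Job 3: M1 done at 27, M2 done at 30
Makespan = 30

30


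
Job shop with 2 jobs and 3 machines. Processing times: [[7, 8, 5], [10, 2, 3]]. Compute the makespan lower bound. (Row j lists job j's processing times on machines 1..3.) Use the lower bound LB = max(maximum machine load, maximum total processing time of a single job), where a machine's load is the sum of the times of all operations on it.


Machine loads:
  Machine 1: 7 + 10 = 17
  Machine 2: 8 + 2 = 10
  Machine 3: 5 + 3 = 8
Max machine load = 17
Job totals:
  Job 1: 20
  Job 2: 15
Max job total = 20
Lower bound = max(17, 20) = 20

20


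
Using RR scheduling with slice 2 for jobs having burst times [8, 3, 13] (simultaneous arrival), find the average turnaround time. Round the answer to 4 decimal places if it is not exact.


Time quantum = 2
Execution trace:
  J1 runs 2 units, time = 2
  J2 runs 2 units, time = 4
  J3 runs 2 units, time = 6
  J1 runs 2 units, time = 8
  J2 runs 1 units, time = 9
  J3 runs 2 units, time = 11
  J1 runs 2 units, time = 13
  J3 runs 2 units, time = 15
  J1 runs 2 units, time = 17
  J3 runs 2 units, time = 19
  J3 runs 2 units, time = 21
  J3 runs 2 units, time = 23
  J3 runs 1 units, time = 24
Finish times: [17, 9, 24]
Average turnaround = 50/3 = 16.6667

16.6667


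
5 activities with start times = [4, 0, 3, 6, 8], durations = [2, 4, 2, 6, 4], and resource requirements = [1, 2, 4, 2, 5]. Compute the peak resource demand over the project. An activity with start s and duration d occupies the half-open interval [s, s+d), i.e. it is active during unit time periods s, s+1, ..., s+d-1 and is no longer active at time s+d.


Each activity i is active on [start_i, start_i + duration_i).
Compute total resource usage per time slot:
  t=0: active resources = [2], total = 2
  t=1: active resources = [2], total = 2
  t=2: active resources = [2], total = 2
  t=3: active resources = [2, 4], total = 6
  t=4: active resources = [1, 4], total = 5
  t=5: active resources = [1], total = 1
  t=6: active resources = [2], total = 2
  t=7: active resources = [2], total = 2
  t=8: active resources = [2, 5], total = 7
  t=9: active resources = [2, 5], total = 7
  t=10: active resources = [2, 5], total = 7
  t=11: active resources = [2, 5], total = 7
Peak resource demand = 7

7


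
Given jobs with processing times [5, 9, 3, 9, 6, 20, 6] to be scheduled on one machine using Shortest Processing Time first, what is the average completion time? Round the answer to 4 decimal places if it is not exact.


Sort jobs by processing time (SPT order): [3, 5, 6, 6, 9, 9, 20]
Compute completion times sequentially:
  Job 1: processing = 3, completes at 3
  Job 2: processing = 5, completes at 8
  Job 3: processing = 6, completes at 14
  Job 4: processing = 6, completes at 20
  Job 5: processing = 9, completes at 29
  Job 6: processing = 9, completes at 38
  Job 7: processing = 20, completes at 58
Sum of completion times = 170
Average completion time = 170/7 = 24.2857

24.2857


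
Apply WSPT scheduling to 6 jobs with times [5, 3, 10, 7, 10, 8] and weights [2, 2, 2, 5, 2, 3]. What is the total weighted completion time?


Compute p/w ratios and sort ascending (WSPT): [(7, 5), (3, 2), (5, 2), (8, 3), (10, 2), (10, 2)]
Compute weighted completion times:
  Job (p=7,w=5): C=7, w*C=5*7=35
  Job (p=3,w=2): C=10, w*C=2*10=20
  Job (p=5,w=2): C=15, w*C=2*15=30
  Job (p=8,w=3): C=23, w*C=3*23=69
  Job (p=10,w=2): C=33, w*C=2*33=66
  Job (p=10,w=2): C=43, w*C=2*43=86
Total weighted completion time = 306

306


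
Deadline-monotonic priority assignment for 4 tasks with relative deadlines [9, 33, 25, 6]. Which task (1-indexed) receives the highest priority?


Sort tasks by relative deadline (ascending):
  Task 4: deadline = 6
  Task 1: deadline = 9
  Task 3: deadline = 25
  Task 2: deadline = 33
Priority order (highest first): [4, 1, 3, 2]
Highest priority task = 4

4


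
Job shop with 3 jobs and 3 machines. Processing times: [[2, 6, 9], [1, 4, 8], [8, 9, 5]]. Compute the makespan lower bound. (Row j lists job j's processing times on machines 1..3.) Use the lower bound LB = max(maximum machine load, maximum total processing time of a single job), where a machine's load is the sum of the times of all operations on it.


Machine loads:
  Machine 1: 2 + 1 + 8 = 11
  Machine 2: 6 + 4 + 9 = 19
  Machine 3: 9 + 8 + 5 = 22
Max machine load = 22
Job totals:
  Job 1: 17
  Job 2: 13
  Job 3: 22
Max job total = 22
Lower bound = max(22, 22) = 22

22


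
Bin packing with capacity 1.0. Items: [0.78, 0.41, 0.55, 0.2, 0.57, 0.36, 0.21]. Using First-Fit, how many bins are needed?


Place items sequentially using First-Fit:
  Item 0.78 -> new Bin 1
  Item 0.41 -> new Bin 2
  Item 0.55 -> Bin 2 (now 0.96)
  Item 0.2 -> Bin 1 (now 0.98)
  Item 0.57 -> new Bin 3
  Item 0.36 -> Bin 3 (now 0.93)
  Item 0.21 -> new Bin 4
Total bins used = 4

4


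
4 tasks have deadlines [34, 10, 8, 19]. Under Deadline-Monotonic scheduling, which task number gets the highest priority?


Sort tasks by relative deadline (ascending):
  Task 3: deadline = 8
  Task 2: deadline = 10
  Task 4: deadline = 19
  Task 1: deadline = 34
Priority order (highest first): [3, 2, 4, 1]
Highest priority task = 3

3


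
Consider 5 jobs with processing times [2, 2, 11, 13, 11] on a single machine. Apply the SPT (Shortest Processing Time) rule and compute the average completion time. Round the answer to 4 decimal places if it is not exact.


Sort jobs by processing time (SPT order): [2, 2, 11, 11, 13]
Compute completion times sequentially:
  Job 1: processing = 2, completes at 2
  Job 2: processing = 2, completes at 4
  Job 3: processing = 11, completes at 15
  Job 4: processing = 11, completes at 26
  Job 5: processing = 13, completes at 39
Sum of completion times = 86
Average completion time = 86/5 = 17.2

17.2


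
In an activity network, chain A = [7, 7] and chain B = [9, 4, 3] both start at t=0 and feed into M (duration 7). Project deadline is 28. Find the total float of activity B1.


Forward pass: ES(B1) = sum of predecessors on chain B = 0
EF = ES + duration = 0 + 9 = 9
Backward pass: LF(M) = deadline = 28; LS(M) = 28 - 7 = 21
LF(B1) = LS(M) - sum(successors on chain B) = 21 - 7 = 14
LS = LF - duration = 14 - 9 = 5
Total float = LS - ES = 5 - 0 = 5

5


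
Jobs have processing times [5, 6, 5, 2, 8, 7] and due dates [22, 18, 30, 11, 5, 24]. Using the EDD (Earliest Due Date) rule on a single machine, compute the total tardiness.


Sort by due date (EDD order): [(8, 5), (2, 11), (6, 18), (5, 22), (7, 24), (5, 30)]
Compute completion times and tardiness:
  Job 1: p=8, d=5, C=8, tardiness=max(0,8-5)=3
  Job 2: p=2, d=11, C=10, tardiness=max(0,10-11)=0
  Job 3: p=6, d=18, C=16, tardiness=max(0,16-18)=0
  Job 4: p=5, d=22, C=21, tardiness=max(0,21-22)=0
  Job 5: p=7, d=24, C=28, tardiness=max(0,28-24)=4
  Job 6: p=5, d=30, C=33, tardiness=max(0,33-30)=3
Total tardiness = 10

10


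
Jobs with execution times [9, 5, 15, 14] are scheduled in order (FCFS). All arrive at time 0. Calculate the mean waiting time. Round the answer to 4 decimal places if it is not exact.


FCFS order (as given): [9, 5, 15, 14]
Waiting times:
  Job 1: wait = 0
  Job 2: wait = 9
  Job 3: wait = 14
  Job 4: wait = 29
Sum of waiting times = 52
Average waiting time = 52/4 = 13.0

13.0


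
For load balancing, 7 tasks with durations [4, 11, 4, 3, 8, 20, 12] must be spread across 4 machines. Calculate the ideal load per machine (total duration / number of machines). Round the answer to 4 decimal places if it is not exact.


Total processing time = 4 + 11 + 4 + 3 + 8 + 20 + 12 = 62
Number of machines = 4
Ideal balanced load = 62 / 4 = 15.5

15.5


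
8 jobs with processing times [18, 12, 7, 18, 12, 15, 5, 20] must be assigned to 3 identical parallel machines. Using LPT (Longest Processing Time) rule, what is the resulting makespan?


Sort jobs in decreasing order (LPT): [20, 18, 18, 15, 12, 12, 7, 5]
Assign each job to the least loaded machine:
  Machine 1: jobs [20, 12, 5], load = 37
  Machine 2: jobs [18, 15], load = 33
  Machine 3: jobs [18, 12, 7], load = 37
Makespan = max load = 37

37


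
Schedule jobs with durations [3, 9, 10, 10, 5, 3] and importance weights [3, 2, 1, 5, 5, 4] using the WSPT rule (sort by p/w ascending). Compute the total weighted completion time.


Compute p/w ratios and sort ascending (WSPT): [(3, 4), (3, 3), (5, 5), (10, 5), (9, 2), (10, 1)]
Compute weighted completion times:
  Job (p=3,w=4): C=3, w*C=4*3=12
  Job (p=3,w=3): C=6, w*C=3*6=18
  Job (p=5,w=5): C=11, w*C=5*11=55
  Job (p=10,w=5): C=21, w*C=5*21=105
  Job (p=9,w=2): C=30, w*C=2*30=60
  Job (p=10,w=1): C=40, w*C=1*40=40
Total weighted completion time = 290

290


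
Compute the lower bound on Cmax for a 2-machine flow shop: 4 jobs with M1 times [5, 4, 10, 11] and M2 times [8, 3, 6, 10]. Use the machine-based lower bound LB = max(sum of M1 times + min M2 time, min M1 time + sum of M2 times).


LB1 = sum(M1 times) + min(M2 times) = 30 + 3 = 33
LB2 = min(M1 times) + sum(M2 times) = 4 + 27 = 31
Lower bound = max(LB1, LB2) = max(33, 31) = 33

33


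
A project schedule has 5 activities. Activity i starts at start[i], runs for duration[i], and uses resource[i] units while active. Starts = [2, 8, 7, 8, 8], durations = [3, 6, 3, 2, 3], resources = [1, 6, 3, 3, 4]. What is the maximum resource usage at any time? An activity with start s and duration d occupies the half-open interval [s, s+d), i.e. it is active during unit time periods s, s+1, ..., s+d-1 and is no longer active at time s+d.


Each activity i is active on [start_i, start_i + duration_i).
Compute total resource usage per time slot:
  t=0: active resources = [], total = 0
  t=1: active resources = [], total = 0
  t=2: active resources = [1], total = 1
  t=3: active resources = [1], total = 1
  t=4: active resources = [1], total = 1
  t=5: active resources = [], total = 0
  t=6: active resources = [], total = 0
  t=7: active resources = [3], total = 3
  t=8: active resources = [6, 3, 3, 4], total = 16
  t=9: active resources = [6, 3, 3, 4], total = 16
  t=10: active resources = [6, 4], total = 10
  t=11: active resources = [6], total = 6
  t=12: active resources = [6], total = 6
  t=13: active resources = [6], total = 6
Peak resource demand = 16

16


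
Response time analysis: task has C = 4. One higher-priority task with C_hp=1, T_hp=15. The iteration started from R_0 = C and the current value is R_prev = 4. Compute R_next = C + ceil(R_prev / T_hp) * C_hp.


R_next = C + ceil(R_prev / T_hp) * C_hp
ceil(4 / 15) = ceil(0.2667) = 1
Interference = 1 * 1 = 1
R_next = 4 + 1 = 5

5


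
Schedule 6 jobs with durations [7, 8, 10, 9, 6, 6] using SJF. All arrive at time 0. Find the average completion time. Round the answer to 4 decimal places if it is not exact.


SJF order (ascending): [6, 6, 7, 8, 9, 10]
Completion times:
  Job 1: burst=6, C=6
  Job 2: burst=6, C=12
  Job 3: burst=7, C=19
  Job 4: burst=8, C=27
  Job 5: burst=9, C=36
  Job 6: burst=10, C=46
Average completion = 146/6 = 24.3333

24.3333


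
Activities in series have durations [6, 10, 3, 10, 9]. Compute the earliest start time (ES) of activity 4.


Activity 4 starts after activities 1 through 3 complete.
Predecessor durations: [6, 10, 3]
ES = 6 + 10 + 3 = 19

19


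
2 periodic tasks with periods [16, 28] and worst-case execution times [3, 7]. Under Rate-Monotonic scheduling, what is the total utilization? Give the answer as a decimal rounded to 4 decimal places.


Compute individual utilizations (exact fractions):
  Task 1: C/T = 3/16 (approx. 0.1875)
  Task 2: C/T = 7/28 = 1/4 (approx. 0.25)
Total utilization U = 3/16 + 1/4 = 7/16
Rounded to 4 decimal places: U = 0.4375
RM (Liu & Layland) bound for 2 tasks = 0.828427; compare with U = 7/16 (approx. 0.437500)
U <= bound, so schedulable by RM sufficient condition.

0.4375


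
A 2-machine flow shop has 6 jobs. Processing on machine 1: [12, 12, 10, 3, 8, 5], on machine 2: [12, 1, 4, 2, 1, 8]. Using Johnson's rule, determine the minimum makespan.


Apply Johnson's rule:
  Group 1 (a <= b): [(6, 5, 8), (1, 12, 12)]
  Group 2 (a > b): [(3, 10, 4), (4, 3, 2), (2, 12, 1), (5, 8, 1)]
Optimal job order: [6, 1, 3, 4, 2, 5]
Schedule:
  Job 6: M1 done at 5, M2 done at 13
  Job 1: M1 done at 17, M2 done at 29
  Job 3: M1 done at 27, M2 done at 33
  Job 4: M1 done at 30, M2 done at 35
  Job 2: M1 done at 42, M2 done at 43
  Job 5: M1 done at 50, M2 done at 51
Makespan = 51

51


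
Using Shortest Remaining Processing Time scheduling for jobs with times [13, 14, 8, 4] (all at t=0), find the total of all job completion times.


Since all jobs arrive at t=0, SRPT equals SPT ordering.
SPT order: [4, 8, 13, 14]
Completion times:
  Job 1: p=4, C=4
  Job 2: p=8, C=12
  Job 3: p=13, C=25
  Job 4: p=14, C=39
Total completion time = 4 + 12 + 25 + 39 = 80

80


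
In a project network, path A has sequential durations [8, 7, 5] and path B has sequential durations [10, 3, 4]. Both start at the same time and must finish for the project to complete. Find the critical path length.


Path A total = 8 + 7 + 5 = 20
Path B total = 10 + 3 + 4 = 17
Critical path = longest path = max(20, 17) = 20

20


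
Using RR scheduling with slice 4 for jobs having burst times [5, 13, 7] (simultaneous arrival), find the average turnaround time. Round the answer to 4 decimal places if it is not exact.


Time quantum = 4
Execution trace:
  J1 runs 4 units, time = 4
  J2 runs 4 units, time = 8
  J3 runs 4 units, time = 12
  J1 runs 1 units, time = 13
  J2 runs 4 units, time = 17
  J3 runs 3 units, time = 20
  J2 runs 4 units, time = 24
  J2 runs 1 units, time = 25
Finish times: [13, 25, 20]
Average turnaround = 58/3 = 19.3333

19.3333


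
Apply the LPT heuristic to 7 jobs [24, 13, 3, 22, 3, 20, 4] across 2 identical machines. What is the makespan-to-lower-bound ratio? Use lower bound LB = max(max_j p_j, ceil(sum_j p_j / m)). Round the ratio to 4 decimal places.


LPT order: [24, 22, 20, 13, 4, 3, 3]
Machine loads after assignment: [44, 45]
LPT makespan = 45
Lower bound = max(max_job, ceil(total/2)) = max(24, 45) = 45
Ratio = 45 / 45 = 1.0

1.0


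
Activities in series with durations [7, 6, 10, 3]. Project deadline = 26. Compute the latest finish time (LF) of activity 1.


LF(activity 1) = deadline - sum of successor durations
Successors: activities 2 through 4 with durations [6, 10, 3]
Sum of successor durations = 19
LF = 26 - 19 = 7

7


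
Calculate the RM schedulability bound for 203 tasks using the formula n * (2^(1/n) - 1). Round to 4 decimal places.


Compute 2^(1/203) = 1.0034203542
Subtract 1: 1.0034203542 - 1 = 0.0034203542
Multiply by n: 203 * 0.0034203542 = 0.6943319026
Round to 4 dp: 0.6943

0.6943


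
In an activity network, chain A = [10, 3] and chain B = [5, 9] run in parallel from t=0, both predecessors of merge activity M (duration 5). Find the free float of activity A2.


ES(A2) = sum of predecessors on chain A = 10
EF(A2) = ES + duration = 10 + 3 = 13
Successor of A2 is M. ES(M) = max(sum(A), sum(B)) = max(13, 14) = 14
Free float = ES(successor) - EF(current) = 14 - 13 = 1

1


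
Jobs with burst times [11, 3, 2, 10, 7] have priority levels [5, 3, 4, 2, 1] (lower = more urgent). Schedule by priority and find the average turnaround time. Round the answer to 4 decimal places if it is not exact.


Sort by priority (ascending = highest first):
Order: [(1, 7), (2, 10), (3, 3), (4, 2), (5, 11)]
Completion times:
  Priority 1, burst=7, C=7
  Priority 2, burst=10, C=17
  Priority 3, burst=3, C=20
  Priority 4, burst=2, C=22
  Priority 5, burst=11, C=33
Average turnaround = 99/5 = 19.8

19.8


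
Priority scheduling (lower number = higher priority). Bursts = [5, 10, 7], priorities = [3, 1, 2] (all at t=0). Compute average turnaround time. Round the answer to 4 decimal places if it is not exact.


Sort by priority (ascending = highest first):
Order: [(1, 10), (2, 7), (3, 5)]
Completion times:
  Priority 1, burst=10, C=10
  Priority 2, burst=7, C=17
  Priority 3, burst=5, C=22
Average turnaround = 49/3 = 16.3333

16.3333


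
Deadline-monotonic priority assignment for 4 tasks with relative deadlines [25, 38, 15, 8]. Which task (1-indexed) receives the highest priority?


Sort tasks by relative deadline (ascending):
  Task 4: deadline = 8
  Task 3: deadline = 15
  Task 1: deadline = 25
  Task 2: deadline = 38
Priority order (highest first): [4, 3, 1, 2]
Highest priority task = 4

4


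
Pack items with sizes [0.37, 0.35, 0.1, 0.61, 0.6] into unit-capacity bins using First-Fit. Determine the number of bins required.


Place items sequentially using First-Fit:
  Item 0.37 -> new Bin 1
  Item 0.35 -> Bin 1 (now 0.72)
  Item 0.1 -> Bin 1 (now 0.82)
  Item 0.61 -> new Bin 2
  Item 0.6 -> new Bin 3
Total bins used = 3

3


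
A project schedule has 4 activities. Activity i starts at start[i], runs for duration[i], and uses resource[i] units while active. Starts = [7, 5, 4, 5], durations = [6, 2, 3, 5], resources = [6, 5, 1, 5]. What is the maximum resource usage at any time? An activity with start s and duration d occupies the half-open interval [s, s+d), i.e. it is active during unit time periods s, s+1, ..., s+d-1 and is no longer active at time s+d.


Each activity i is active on [start_i, start_i + duration_i).
Compute total resource usage per time slot:
  t=0: active resources = [], total = 0
  t=1: active resources = [], total = 0
  t=2: active resources = [], total = 0
  t=3: active resources = [], total = 0
  t=4: active resources = [1], total = 1
  t=5: active resources = [5, 1, 5], total = 11
  t=6: active resources = [5, 1, 5], total = 11
  t=7: active resources = [6, 5], total = 11
  t=8: active resources = [6, 5], total = 11
  t=9: active resources = [6, 5], total = 11
  t=10: active resources = [6], total = 6
  t=11: active resources = [6], total = 6
  t=12: active resources = [6], total = 6
Peak resource demand = 11

11


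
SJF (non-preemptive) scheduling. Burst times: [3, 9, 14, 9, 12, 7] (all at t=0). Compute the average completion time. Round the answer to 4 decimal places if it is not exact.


SJF order (ascending): [3, 7, 9, 9, 12, 14]
Completion times:
  Job 1: burst=3, C=3
  Job 2: burst=7, C=10
  Job 3: burst=9, C=19
  Job 4: burst=9, C=28
  Job 5: burst=12, C=40
  Job 6: burst=14, C=54
Average completion = 154/6 = 25.6667

25.6667


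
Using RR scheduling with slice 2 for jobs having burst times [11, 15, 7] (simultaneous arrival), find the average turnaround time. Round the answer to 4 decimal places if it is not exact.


Time quantum = 2
Execution trace:
  J1 runs 2 units, time = 2
  J2 runs 2 units, time = 4
  J3 runs 2 units, time = 6
  J1 runs 2 units, time = 8
  J2 runs 2 units, time = 10
  J3 runs 2 units, time = 12
  J1 runs 2 units, time = 14
  J2 runs 2 units, time = 16
  J3 runs 2 units, time = 18
  J1 runs 2 units, time = 20
  J2 runs 2 units, time = 22
  J3 runs 1 units, time = 23
  J1 runs 2 units, time = 25
  J2 runs 2 units, time = 27
  J1 runs 1 units, time = 28
  J2 runs 2 units, time = 30
  J2 runs 2 units, time = 32
  J2 runs 1 units, time = 33
Finish times: [28, 33, 23]
Average turnaround = 84/3 = 28.0

28.0


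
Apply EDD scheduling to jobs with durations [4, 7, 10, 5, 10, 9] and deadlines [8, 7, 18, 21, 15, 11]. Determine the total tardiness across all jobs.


Sort by due date (EDD order): [(7, 7), (4, 8), (9, 11), (10, 15), (10, 18), (5, 21)]
Compute completion times and tardiness:
  Job 1: p=7, d=7, C=7, tardiness=max(0,7-7)=0
  Job 2: p=4, d=8, C=11, tardiness=max(0,11-8)=3
  Job 3: p=9, d=11, C=20, tardiness=max(0,20-11)=9
  Job 4: p=10, d=15, C=30, tardiness=max(0,30-15)=15
  Job 5: p=10, d=18, C=40, tardiness=max(0,40-18)=22
  Job 6: p=5, d=21, C=45, tardiness=max(0,45-21)=24
Total tardiness = 73

73


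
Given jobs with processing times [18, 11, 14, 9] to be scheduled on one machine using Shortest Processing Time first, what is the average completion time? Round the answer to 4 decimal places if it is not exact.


Sort jobs by processing time (SPT order): [9, 11, 14, 18]
Compute completion times sequentially:
  Job 1: processing = 9, completes at 9
  Job 2: processing = 11, completes at 20
  Job 3: processing = 14, completes at 34
  Job 4: processing = 18, completes at 52
Sum of completion times = 115
Average completion time = 115/4 = 28.75

28.75


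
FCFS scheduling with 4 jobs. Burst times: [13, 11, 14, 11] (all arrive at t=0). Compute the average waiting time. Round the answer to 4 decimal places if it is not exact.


FCFS order (as given): [13, 11, 14, 11]
Waiting times:
  Job 1: wait = 0
  Job 2: wait = 13
  Job 3: wait = 24
  Job 4: wait = 38
Sum of waiting times = 75
Average waiting time = 75/4 = 18.75

18.75


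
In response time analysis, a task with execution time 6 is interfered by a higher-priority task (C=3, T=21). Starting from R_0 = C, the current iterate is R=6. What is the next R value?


R_next = C + ceil(R_prev / T_hp) * C_hp
ceil(6 / 21) = ceil(0.2857) = 1
Interference = 1 * 3 = 3
R_next = 6 + 3 = 9

9


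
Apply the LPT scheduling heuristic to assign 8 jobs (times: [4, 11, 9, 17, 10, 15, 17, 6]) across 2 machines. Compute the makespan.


Sort jobs in decreasing order (LPT): [17, 17, 15, 11, 10, 9, 6, 4]
Assign each job to the least loaded machine:
  Machine 1: jobs [17, 15, 9, 4], load = 45
  Machine 2: jobs [17, 11, 10, 6], load = 44
Makespan = max load = 45

45


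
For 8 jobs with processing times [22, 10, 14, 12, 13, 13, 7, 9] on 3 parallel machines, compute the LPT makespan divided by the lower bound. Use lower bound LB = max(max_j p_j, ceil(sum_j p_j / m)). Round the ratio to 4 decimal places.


LPT order: [22, 14, 13, 13, 12, 10, 9, 7]
Machine loads after assignment: [32, 35, 33]
LPT makespan = 35
Lower bound = max(max_job, ceil(total/3)) = max(22, 34) = 34
Ratio = 35 / 34 = 1.0294

1.0294


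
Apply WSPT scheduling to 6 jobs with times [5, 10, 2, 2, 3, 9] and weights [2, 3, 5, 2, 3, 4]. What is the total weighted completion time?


Compute p/w ratios and sort ascending (WSPT): [(2, 5), (2, 2), (3, 3), (9, 4), (5, 2), (10, 3)]
Compute weighted completion times:
  Job (p=2,w=5): C=2, w*C=5*2=10
  Job (p=2,w=2): C=4, w*C=2*4=8
  Job (p=3,w=3): C=7, w*C=3*7=21
  Job (p=9,w=4): C=16, w*C=4*16=64
  Job (p=5,w=2): C=21, w*C=2*21=42
  Job (p=10,w=3): C=31, w*C=3*31=93
Total weighted completion time = 238

238


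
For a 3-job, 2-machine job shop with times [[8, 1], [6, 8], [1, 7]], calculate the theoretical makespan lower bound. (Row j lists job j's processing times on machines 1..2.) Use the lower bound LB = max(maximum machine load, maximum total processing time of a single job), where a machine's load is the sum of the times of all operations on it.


Machine loads:
  Machine 1: 8 + 6 + 1 = 15
  Machine 2: 1 + 8 + 7 = 16
Max machine load = 16
Job totals:
  Job 1: 9
  Job 2: 14
  Job 3: 8
Max job total = 14
Lower bound = max(16, 14) = 16

16


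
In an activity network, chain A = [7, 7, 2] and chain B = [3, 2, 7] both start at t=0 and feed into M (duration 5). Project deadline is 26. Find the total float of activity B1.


Forward pass: ES(B1) = sum of predecessors on chain B = 0
EF = ES + duration = 0 + 3 = 3
Backward pass: LF(M) = deadline = 26; LS(M) = 26 - 5 = 21
LF(B1) = LS(M) - sum(successors on chain B) = 21 - 9 = 12
LS = LF - duration = 12 - 3 = 9
Total float = LS - ES = 9 - 0 = 9

9


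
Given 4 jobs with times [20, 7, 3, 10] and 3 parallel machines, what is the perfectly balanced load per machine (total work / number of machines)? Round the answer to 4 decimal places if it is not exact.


Total processing time = 20 + 7 + 3 + 10 = 40
Number of machines = 3
Ideal balanced load = 40 / 3 = 13.3333

13.3333


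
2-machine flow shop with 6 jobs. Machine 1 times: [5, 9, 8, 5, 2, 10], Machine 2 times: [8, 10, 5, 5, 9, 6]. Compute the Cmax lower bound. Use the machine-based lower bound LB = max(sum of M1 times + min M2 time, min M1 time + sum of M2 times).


LB1 = sum(M1 times) + min(M2 times) = 39 + 5 = 44
LB2 = min(M1 times) + sum(M2 times) = 2 + 43 = 45
Lower bound = max(LB1, LB2) = max(44, 45) = 45

45


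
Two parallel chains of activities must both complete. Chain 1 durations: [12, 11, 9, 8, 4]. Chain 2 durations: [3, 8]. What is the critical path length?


Path A total = 12 + 11 + 9 + 8 + 4 = 44
Path B total = 3 + 8 = 11
Critical path = longest path = max(44, 11) = 44

44


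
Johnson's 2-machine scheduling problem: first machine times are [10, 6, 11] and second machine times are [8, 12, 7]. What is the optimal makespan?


Apply Johnson's rule:
  Group 1 (a <= b): [(2, 6, 12)]
  Group 2 (a > b): [(1, 10, 8), (3, 11, 7)]
Optimal job order: [2, 1, 3]
Schedule:
  Job 2: M1 done at 6, M2 done at 18
  Job 1: M1 done at 16, M2 done at 26
  Job 3: M1 done at 27, M2 done at 34
Makespan = 34

34


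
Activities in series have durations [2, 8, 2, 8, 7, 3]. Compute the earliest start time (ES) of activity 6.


Activity 6 starts after activities 1 through 5 complete.
Predecessor durations: [2, 8, 2, 8, 7]
ES = 2 + 8 + 2 + 8 + 7 = 27

27


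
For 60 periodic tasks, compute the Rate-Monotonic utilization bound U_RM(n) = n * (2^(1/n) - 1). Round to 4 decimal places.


Compute 2^(1/60) = 1.0116194403
Subtract 1: 1.0116194403 - 1 = 0.0116194403
Multiply by n: 60 * 0.0116194403 = 0.6971664180
Round to 4 dp: 0.6972

0.6972


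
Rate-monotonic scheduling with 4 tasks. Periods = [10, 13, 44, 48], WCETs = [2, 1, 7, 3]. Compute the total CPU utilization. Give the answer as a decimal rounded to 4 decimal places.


Compute individual utilizations (exact fractions):
  Task 1: C/T = 2/10 = 1/5 (approx. 0.2)
  Task 2: C/T = 1/13 (approx. 0.0769)
  Task 3: C/T = 7/44 (approx. 0.1591)
  Task 4: C/T = 3/48 = 1/16 (approx. 0.0625)
Total utilization U = 1/5 + 1/13 + 7/44 + 1/16 = 5703/11440
Rounded to 4 decimal places: U = 0.4985
RM (Liu & Layland) bound for 4 tasks = 0.756828; compare with U = 5703/11440 (approx. 0.498514)
U <= bound, so schedulable by RM sufficient condition.

0.4985


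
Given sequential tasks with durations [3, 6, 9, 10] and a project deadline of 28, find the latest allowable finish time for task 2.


LF(activity 2) = deadline - sum of successor durations
Successors: activities 3 through 4 with durations [9, 10]
Sum of successor durations = 19
LF = 28 - 19 = 9

9


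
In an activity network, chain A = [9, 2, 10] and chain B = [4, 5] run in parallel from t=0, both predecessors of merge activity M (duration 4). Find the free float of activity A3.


ES(A3) = sum of predecessors on chain A = 11
EF(A3) = ES + duration = 11 + 10 = 21
Successor of A3 is M. ES(M) = max(sum(A), sum(B)) = max(21, 9) = 21
Free float = ES(successor) - EF(current) = 21 - 21 = 0

0


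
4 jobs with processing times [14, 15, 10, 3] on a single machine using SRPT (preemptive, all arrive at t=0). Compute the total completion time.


Since all jobs arrive at t=0, SRPT equals SPT ordering.
SPT order: [3, 10, 14, 15]
Completion times:
  Job 1: p=3, C=3
  Job 2: p=10, C=13
  Job 3: p=14, C=27
  Job 4: p=15, C=42
Total completion time = 3 + 13 + 27 + 42 = 85

85


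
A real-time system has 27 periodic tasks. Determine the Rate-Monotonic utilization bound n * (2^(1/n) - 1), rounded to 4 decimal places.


Compute 2^(1/27) = 1.0260044847
Subtract 1: 1.0260044847 - 1 = 0.0260044847
Multiply by n: 27 * 0.0260044847 = 0.7021210869
Round to 4 dp: 0.7021

0.7021


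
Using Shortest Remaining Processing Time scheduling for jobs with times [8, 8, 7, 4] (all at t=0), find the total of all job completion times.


Since all jobs arrive at t=0, SRPT equals SPT ordering.
SPT order: [4, 7, 8, 8]
Completion times:
  Job 1: p=4, C=4
  Job 2: p=7, C=11
  Job 3: p=8, C=19
  Job 4: p=8, C=27
Total completion time = 4 + 11 + 19 + 27 = 61

61


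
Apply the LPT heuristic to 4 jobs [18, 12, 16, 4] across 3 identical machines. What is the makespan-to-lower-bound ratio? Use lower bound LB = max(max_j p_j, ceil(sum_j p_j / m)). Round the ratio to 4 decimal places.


LPT order: [18, 16, 12, 4]
Machine loads after assignment: [18, 16, 16]
LPT makespan = 18
Lower bound = max(max_job, ceil(total/3)) = max(18, 17) = 18
Ratio = 18 / 18 = 1.0

1.0


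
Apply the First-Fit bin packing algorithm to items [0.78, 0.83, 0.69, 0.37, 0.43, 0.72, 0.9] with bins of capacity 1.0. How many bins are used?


Place items sequentially using First-Fit:
  Item 0.78 -> new Bin 1
  Item 0.83 -> new Bin 2
  Item 0.69 -> new Bin 3
  Item 0.37 -> new Bin 4
  Item 0.43 -> Bin 4 (now 0.8)
  Item 0.72 -> new Bin 5
  Item 0.9 -> new Bin 6
Total bins used = 6

6


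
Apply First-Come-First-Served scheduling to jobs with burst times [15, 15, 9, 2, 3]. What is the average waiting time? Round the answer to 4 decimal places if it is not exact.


FCFS order (as given): [15, 15, 9, 2, 3]
Waiting times:
  Job 1: wait = 0
  Job 2: wait = 15
  Job 3: wait = 30
  Job 4: wait = 39
  Job 5: wait = 41
Sum of waiting times = 125
Average waiting time = 125/5 = 25.0

25.0


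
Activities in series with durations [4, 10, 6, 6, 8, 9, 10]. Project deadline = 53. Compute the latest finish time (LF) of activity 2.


LF(activity 2) = deadline - sum of successor durations
Successors: activities 3 through 7 with durations [6, 6, 8, 9, 10]
Sum of successor durations = 39
LF = 53 - 39 = 14

14


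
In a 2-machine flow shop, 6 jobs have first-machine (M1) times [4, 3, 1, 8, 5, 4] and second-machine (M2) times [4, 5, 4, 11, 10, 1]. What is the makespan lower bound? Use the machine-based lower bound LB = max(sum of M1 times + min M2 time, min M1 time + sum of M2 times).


LB1 = sum(M1 times) + min(M2 times) = 25 + 1 = 26
LB2 = min(M1 times) + sum(M2 times) = 1 + 35 = 36
Lower bound = max(LB1, LB2) = max(26, 36) = 36

36


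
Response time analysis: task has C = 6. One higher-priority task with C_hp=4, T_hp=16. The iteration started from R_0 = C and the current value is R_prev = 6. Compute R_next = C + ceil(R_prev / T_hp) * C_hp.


R_next = C + ceil(R_prev / T_hp) * C_hp
ceil(6 / 16) = ceil(0.375) = 1
Interference = 1 * 4 = 4
R_next = 6 + 4 = 10

10


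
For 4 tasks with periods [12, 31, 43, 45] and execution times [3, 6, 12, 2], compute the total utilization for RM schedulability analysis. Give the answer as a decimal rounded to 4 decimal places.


Compute individual utilizations (exact fractions):
  Task 1: C/T = 3/12 = 1/4 (approx. 0.25)
  Task 2: C/T = 6/31 (approx. 0.1935)
  Task 3: C/T = 12/43 (approx. 0.2791)
  Task 4: C/T = 2/45 (approx. 0.0444)
Total utilization U = 1/4 + 6/31 + 12/43 + 2/45 = 184049/239940
Rounded to 4 decimal places: U = 0.7671
RM (Liu & Layland) bound for 4 tasks = 0.756828; compare with U = 184049/239940 (approx. 0.767063)
bound < U <= 1, so the RM sufficient condition is not met (inconclusive; an exact test such as response-time analysis is needed).

0.7671


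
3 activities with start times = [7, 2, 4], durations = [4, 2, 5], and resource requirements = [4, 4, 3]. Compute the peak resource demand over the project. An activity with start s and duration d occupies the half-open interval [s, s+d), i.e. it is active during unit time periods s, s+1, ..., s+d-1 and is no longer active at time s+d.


Each activity i is active on [start_i, start_i + duration_i).
Compute total resource usage per time slot:
  t=0: active resources = [], total = 0
  t=1: active resources = [], total = 0
  t=2: active resources = [4], total = 4
  t=3: active resources = [4], total = 4
  t=4: active resources = [3], total = 3
  t=5: active resources = [3], total = 3
  t=6: active resources = [3], total = 3
  t=7: active resources = [4, 3], total = 7
  t=8: active resources = [4, 3], total = 7
  t=9: active resources = [4], total = 4
  t=10: active resources = [4], total = 4
Peak resource demand = 7

7


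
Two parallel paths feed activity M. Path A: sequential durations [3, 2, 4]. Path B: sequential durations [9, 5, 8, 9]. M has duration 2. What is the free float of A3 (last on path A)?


ES(A3) = sum of predecessors on chain A = 5
EF(A3) = ES + duration = 5 + 4 = 9
Successor of A3 is M. ES(M) = max(sum(A), sum(B)) = max(9, 31) = 31
Free float = ES(successor) - EF(current) = 31 - 9 = 22

22


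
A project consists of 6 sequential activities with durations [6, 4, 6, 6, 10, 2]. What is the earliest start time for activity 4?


Activity 4 starts after activities 1 through 3 complete.
Predecessor durations: [6, 4, 6]
ES = 6 + 4 + 6 = 16

16


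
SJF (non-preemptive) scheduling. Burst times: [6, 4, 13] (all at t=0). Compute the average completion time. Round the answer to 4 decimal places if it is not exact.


SJF order (ascending): [4, 6, 13]
Completion times:
  Job 1: burst=4, C=4
  Job 2: burst=6, C=10
  Job 3: burst=13, C=23
Average completion = 37/3 = 12.3333

12.3333
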